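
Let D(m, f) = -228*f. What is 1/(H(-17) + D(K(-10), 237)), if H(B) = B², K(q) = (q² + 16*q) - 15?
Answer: -1/53747 ≈ -1.8606e-5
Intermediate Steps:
K(q) = -15 + q² + 16*q
1/(H(-17) + D(K(-10), 237)) = 1/((-17)² - 228*237) = 1/(289 - 54036) = 1/(-53747) = -1/53747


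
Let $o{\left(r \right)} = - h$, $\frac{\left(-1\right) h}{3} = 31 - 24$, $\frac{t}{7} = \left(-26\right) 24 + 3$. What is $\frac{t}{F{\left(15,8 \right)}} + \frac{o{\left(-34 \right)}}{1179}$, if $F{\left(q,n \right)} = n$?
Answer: $- \frac{1708315}{3144} \approx -543.36$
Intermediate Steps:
$t = -4347$ ($t = 7 \left(\left(-26\right) 24 + 3\right) = 7 \left(-624 + 3\right) = 7 \left(-621\right) = -4347$)
$h = -21$ ($h = - 3 \left(31 - 24\right) = \left(-3\right) 7 = -21$)
$o{\left(r \right)} = 21$ ($o{\left(r \right)} = \left(-1\right) \left(-21\right) = 21$)
$\frac{t}{F{\left(15,8 \right)}} + \frac{o{\left(-34 \right)}}{1179} = - \frac{4347}{8} + \frac{21}{1179} = \left(-4347\right) \frac{1}{8} + 21 \cdot \frac{1}{1179} = - \frac{4347}{8} + \frac{7}{393} = - \frac{1708315}{3144}$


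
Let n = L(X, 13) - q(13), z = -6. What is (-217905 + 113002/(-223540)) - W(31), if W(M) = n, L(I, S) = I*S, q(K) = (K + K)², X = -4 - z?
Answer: -24282647851/111770 ≈ -2.1726e+5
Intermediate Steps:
X = 2 (X = -4 - 1*(-6) = -4 + 6 = 2)
q(K) = 4*K² (q(K) = (2*K)² = 4*K²)
n = -650 (n = 2*13 - 4*13² = 26 - 4*169 = 26 - 1*676 = 26 - 676 = -650)
W(M) = -650
(-217905 + 113002/(-223540)) - W(31) = (-217905 + 113002/(-223540)) - 1*(-650) = (-217905 + 113002*(-1/223540)) + 650 = (-217905 - 56501/111770) + 650 = -24355298351/111770 + 650 = -24282647851/111770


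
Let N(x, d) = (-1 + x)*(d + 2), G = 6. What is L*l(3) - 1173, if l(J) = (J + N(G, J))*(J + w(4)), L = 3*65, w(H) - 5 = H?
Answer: 64347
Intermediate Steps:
N(x, d) = (-1 + x)*(2 + d)
w(H) = 5 + H
L = 195
l(J) = (9 + J)*(10 + 6*J) (l(J) = (J + (-2 - J + 2*6 + J*6))*(J + (5 + 4)) = (J + (-2 - J + 12 + 6*J))*(J + 9) = (J + (10 + 5*J))*(9 + J) = (10 + 6*J)*(9 + J) = (9 + J)*(10 + 6*J))
L*l(3) - 1173 = 195*(90 + 6*3**2 + 64*3) - 1173 = 195*(90 + 6*9 + 192) - 1173 = 195*(90 + 54 + 192) - 1173 = 195*336 - 1173 = 65520 - 1173 = 64347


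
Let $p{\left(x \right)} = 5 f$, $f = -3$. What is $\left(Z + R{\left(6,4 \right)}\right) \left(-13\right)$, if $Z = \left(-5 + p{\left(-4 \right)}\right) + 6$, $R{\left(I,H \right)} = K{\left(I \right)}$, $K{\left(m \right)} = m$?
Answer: $104$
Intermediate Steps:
$p{\left(x \right)} = -15$ ($p{\left(x \right)} = 5 \left(-3\right) = -15$)
$R{\left(I,H \right)} = I$
$Z = -14$ ($Z = \left(-5 - 15\right) + 6 = -20 + 6 = -14$)
$\left(Z + R{\left(6,4 \right)}\right) \left(-13\right) = \left(-14 + 6\right) \left(-13\right) = \left(-8\right) \left(-13\right) = 104$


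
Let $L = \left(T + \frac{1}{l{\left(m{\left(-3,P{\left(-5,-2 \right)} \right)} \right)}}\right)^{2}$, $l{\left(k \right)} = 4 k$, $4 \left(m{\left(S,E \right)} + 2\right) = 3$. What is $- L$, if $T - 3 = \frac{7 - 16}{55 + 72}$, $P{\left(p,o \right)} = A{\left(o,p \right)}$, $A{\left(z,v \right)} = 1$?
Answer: $- \frac{3003289}{403225} \approx -7.4482$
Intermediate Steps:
$P{\left(p,o \right)} = 1$
$m{\left(S,E \right)} = - \frac{5}{4}$ ($m{\left(S,E \right)} = -2 + \frac{1}{4} \cdot 3 = -2 + \frac{3}{4} = - \frac{5}{4}$)
$T = \frac{372}{127}$ ($T = 3 + \frac{7 - 16}{55 + 72} = 3 - \frac{9}{127} = \frac{372}{127} \approx 2.9291$)
$L = \frac{3003289}{403225}$ ($L = \left(\frac{372}{127} + \frac{1}{4 \left(- \frac{5}{4}\right)}\right)^{2} = \left(\frac{372}{127} + \frac{1}{-5}\right)^{2} = \left(\frac{372}{127} - \frac{1}{5}\right)^{2} = \left(\frac{1733}{635}\right)^{2} = \frac{3003289}{403225} \approx 7.4482$)
$- L = \left(-1\right) \frac{3003289}{403225} = - \frac{3003289}{403225}$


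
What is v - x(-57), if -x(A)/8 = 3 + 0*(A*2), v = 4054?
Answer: 4078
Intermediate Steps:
x(A) = -24 (x(A) = -8*(3 + 0*(A*2)) = -8*(3 + 0*(2*A)) = -8*(3 + 0) = -8*3 = -24)
v - x(-57) = 4054 - 1*(-24) = 4054 + 24 = 4078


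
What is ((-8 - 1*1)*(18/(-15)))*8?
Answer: 432/5 ≈ 86.400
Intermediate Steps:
((-8 - 1*1)*(18/(-15)))*8 = ((-8 - 1)*(18*(-1/15)))*8 = -9*(-6/5)*8 = (54/5)*8 = 432/5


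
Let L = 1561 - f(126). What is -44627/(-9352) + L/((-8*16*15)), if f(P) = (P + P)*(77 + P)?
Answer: 13737407/448896 ≈ 30.603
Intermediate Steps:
f(P) = 2*P*(77 + P) (f(P) = (2*P)*(77 + P) = 2*P*(77 + P))
L = -49595 (L = 1561 - 2*126*(77 + 126) = 1561 - 2*126*203 = 1561 - 1*51156 = 1561 - 51156 = -49595)
-44627/(-9352) + L/((-8*16*15)) = -44627/(-9352) - 49595/(-8*16*15) = -44627*(-1/9352) - 49595/((-128*15)) = 44627/9352 - 49595/(-1920) = 44627/9352 - 49595*(-1/1920) = 44627/9352 + 9919/384 = 13737407/448896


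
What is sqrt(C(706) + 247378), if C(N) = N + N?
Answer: sqrt(248790) ≈ 498.79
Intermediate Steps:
C(N) = 2*N
sqrt(C(706) + 247378) = sqrt(2*706 + 247378) = sqrt(1412 + 247378) = sqrt(248790)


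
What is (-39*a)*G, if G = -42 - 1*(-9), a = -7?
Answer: -9009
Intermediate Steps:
G = -33 (G = -42 + 9 = -33)
(-39*a)*G = -(-273)*(-33) = -39*(-7)*(-33) = 273*(-33) = -9009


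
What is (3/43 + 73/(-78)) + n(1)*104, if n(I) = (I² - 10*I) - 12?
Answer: -7328041/3354 ≈ -2184.9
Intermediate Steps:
n(I) = -12 + I² - 10*I
(3/43 + 73/(-78)) + n(1)*104 = (3/43 + 73/(-78)) + (-12 + 1² - 10*1)*104 = (3*(1/43) + 73*(-1/78)) + (-12 + 1 - 10)*104 = (3/43 - 73/78) - 21*104 = -2905/3354 - 2184 = -7328041/3354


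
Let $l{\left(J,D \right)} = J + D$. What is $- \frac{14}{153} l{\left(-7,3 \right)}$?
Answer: $\frac{56}{153} \approx 0.36601$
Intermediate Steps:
$l{\left(J,D \right)} = D + J$
$- \frac{14}{153} l{\left(-7,3 \right)} = - \frac{14}{153} \left(3 - 7\right) = \left(-14\right) \frac{1}{153} \left(-4\right) = \left(- \frac{14}{153}\right) \left(-4\right) = \frac{56}{153}$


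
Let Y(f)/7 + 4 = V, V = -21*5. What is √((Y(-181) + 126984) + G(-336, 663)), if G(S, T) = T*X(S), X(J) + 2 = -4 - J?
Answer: √345011 ≈ 587.38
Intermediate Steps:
X(J) = -6 - J (X(J) = -2 + (-4 - J) = -6 - J)
G(S, T) = T*(-6 - S)
V = -105
Y(f) = -763 (Y(f) = -28 + 7*(-105) = -28 - 735 = -763)
√((Y(-181) + 126984) + G(-336, 663)) = √((-763 + 126984) - 1*663*(6 - 336)) = √(126221 - 1*663*(-330)) = √(126221 + 218790) = √345011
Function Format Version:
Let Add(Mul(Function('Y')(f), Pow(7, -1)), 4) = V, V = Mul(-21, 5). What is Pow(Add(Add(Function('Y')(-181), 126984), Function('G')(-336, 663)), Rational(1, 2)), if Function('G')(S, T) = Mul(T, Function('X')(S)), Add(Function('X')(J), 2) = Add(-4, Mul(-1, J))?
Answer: Pow(345011, Rational(1, 2)) ≈ 587.38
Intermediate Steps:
Function('X')(J) = Add(-6, Mul(-1, J)) (Function('X')(J) = Add(-2, Add(-4, Mul(-1, J))) = Add(-6, Mul(-1, J)))
Function('G')(S, T) = Mul(T, Add(-6, Mul(-1, S)))
V = -105
Function('Y')(f) = -763 (Function('Y')(f) = Add(-28, Mul(7, -105)) = Add(-28, -735) = -763)
Pow(Add(Add(Function('Y')(-181), 126984), Function('G')(-336, 663)), Rational(1, 2)) = Pow(Add(Add(-763, 126984), Mul(-1, 663, Add(6, -336))), Rational(1, 2)) = Pow(Add(126221, Mul(-1, 663, -330)), Rational(1, 2)) = Pow(Add(126221, 218790), Rational(1, 2)) = Pow(345011, Rational(1, 2))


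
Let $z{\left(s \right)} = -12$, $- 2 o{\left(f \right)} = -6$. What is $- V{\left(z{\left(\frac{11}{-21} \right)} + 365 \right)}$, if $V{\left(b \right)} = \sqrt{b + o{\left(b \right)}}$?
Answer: $- 2 \sqrt{89} \approx -18.868$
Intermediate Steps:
$o{\left(f \right)} = 3$ ($o{\left(f \right)} = \left(- \frac{1}{2}\right) \left(-6\right) = 3$)
$V{\left(b \right)} = \sqrt{3 + b}$ ($V{\left(b \right)} = \sqrt{b + 3} = \sqrt{3 + b}$)
$- V{\left(z{\left(\frac{11}{-21} \right)} + 365 \right)} = - \sqrt{3 + \left(-12 + 365\right)} = - \sqrt{3 + 353} = - \sqrt{356} = - 2 \sqrt{89}$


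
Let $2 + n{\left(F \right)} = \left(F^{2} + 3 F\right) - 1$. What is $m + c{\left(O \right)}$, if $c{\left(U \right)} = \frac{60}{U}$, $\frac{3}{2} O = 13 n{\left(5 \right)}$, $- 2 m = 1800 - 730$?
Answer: $- \frac{257245}{481} \approx -534.81$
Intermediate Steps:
$n{\left(F \right)} = -3 + F^{2} + 3 F$ ($n{\left(F \right)} = -2 - \left(1 - F^{2} - 3 F\right) = -2 + \left(-1 + F^{2} + 3 F\right) = -3 + F^{2} + 3 F$)
$m = -535$ ($m = - \frac{1800 - 730}{2} = \left(- \frac{1}{2}\right) 1070 = -535$)
$O = \frac{962}{3}$ ($O = \frac{2 \cdot 13 \left(-3 + 5^{2} + 3 \cdot 5\right)}{3} = \frac{2 \cdot 13 \left(-3 + 25 + 15\right)}{3} = \frac{2 \cdot 13 \cdot 37}{3} = \frac{2}{3} \cdot 481 = \frac{962}{3} \approx 320.67$)
$m + c{\left(O \right)} = -535 + \frac{60}{\frac{962}{3}} = -535 + 60 \cdot \frac{3}{962} = -535 + \frac{90}{481} = - \frac{257245}{481}$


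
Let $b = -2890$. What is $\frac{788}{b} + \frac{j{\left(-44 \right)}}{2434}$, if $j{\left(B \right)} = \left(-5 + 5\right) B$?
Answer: $- \frac{394}{1445} \approx -0.27266$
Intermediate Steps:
$j{\left(B \right)} = 0$ ($j{\left(B \right)} = 0 B = 0$)
$\frac{788}{b} + \frac{j{\left(-44 \right)}}{2434} = \frac{788}{-2890} + \frac{0}{2434} = 788 \left(- \frac{1}{2890}\right) + 0 \cdot \frac{1}{2434} = - \frac{394}{1445} + 0 = - \frac{394}{1445}$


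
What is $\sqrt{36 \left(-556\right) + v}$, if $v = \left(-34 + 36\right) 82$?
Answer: $2 i \sqrt{4963} \approx 140.9 i$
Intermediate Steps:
$v = 164$ ($v = 2 \cdot 82 = 164$)
$\sqrt{36 \left(-556\right) + v} = \sqrt{36 \left(-556\right) + 164} = \sqrt{-20016 + 164} = \sqrt{-19852} = 2 i \sqrt{4963}$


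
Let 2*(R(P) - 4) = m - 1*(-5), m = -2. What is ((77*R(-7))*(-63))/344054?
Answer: -53361/688108 ≈ -0.077547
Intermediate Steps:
R(P) = 11/2 (R(P) = 4 + (-2 - 1*(-5))/2 = 4 + (-2 + 5)/2 = 4 + (1/2)*3 = 4 + 3/2 = 11/2)
((77*R(-7))*(-63))/344054 = ((77*(11/2))*(-63))/344054 = ((847/2)*(-63))*(1/344054) = -53361/2*1/344054 = -53361/688108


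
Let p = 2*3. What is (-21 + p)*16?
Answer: -240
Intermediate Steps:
p = 6
(-21 + p)*16 = (-21 + 6)*16 = -15*16 = -240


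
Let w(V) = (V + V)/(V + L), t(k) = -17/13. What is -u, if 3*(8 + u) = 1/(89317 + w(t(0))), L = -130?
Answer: 1219712655/152464153 ≈ 8.0000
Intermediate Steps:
t(k) = -17/13 (t(k) = -17*1/13 = -17/13)
w(V) = 2*V/(-130 + V) (w(V) = (V + V)/(V - 130) = (2*V)/(-130 + V) = 2*V/(-130 + V))
u = -1219712655/152464153 (u = -8 + 1/(3*(89317 + 2*(-17/13)/(-130 - 17/13))) = -8 + 1/(3*(89317 + 2*(-17/13)/(-1707/13))) = -8 + 1/(3*(89317 + 2*(-17/13)*(-13/1707))) = -8 + 1/(3*(89317 + 34/1707)) = -8 + 1/(3*(152464153/1707)) = -8 + (⅓)*(1707/152464153) = -8 + 569/152464153 = -1219712655/152464153 ≈ -8.0000)
-u = -1*(-1219712655/152464153) = 1219712655/152464153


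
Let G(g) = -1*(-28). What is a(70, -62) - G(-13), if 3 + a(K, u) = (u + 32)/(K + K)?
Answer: -437/14 ≈ -31.214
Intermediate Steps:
a(K, u) = -3 + (32 + u)/(2*K) (a(K, u) = -3 + (u + 32)/(K + K) = -3 + (32 + u)/((2*K)) = -3 + (32 + u)*(1/(2*K)) = -3 + (32 + u)/(2*K))
G(g) = 28
a(70, -62) - G(-13) = (½)*(32 - 62 - 6*70)/70 - 1*28 = (½)*(1/70)*(32 - 62 - 420) - 28 = (½)*(1/70)*(-450) - 28 = -45/14 - 28 = -437/14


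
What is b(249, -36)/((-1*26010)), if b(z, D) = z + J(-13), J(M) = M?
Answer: -118/13005 ≈ -0.0090734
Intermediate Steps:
b(z, D) = -13 + z (b(z, D) = z - 13 = -13 + z)
b(249, -36)/((-1*26010)) = (-13 + 249)/((-1*26010)) = 236/(-26010) = 236*(-1/26010) = -118/13005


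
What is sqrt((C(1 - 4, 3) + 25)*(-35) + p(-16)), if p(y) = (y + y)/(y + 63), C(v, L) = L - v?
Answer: I*sqrt(2398269)/47 ≈ 32.95*I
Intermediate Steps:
p(y) = 2*y/(63 + y) (p(y) = (2*y)/(63 + y) = 2*y/(63 + y))
sqrt((C(1 - 4, 3) + 25)*(-35) + p(-16)) = sqrt(((3 - (1 - 4)) + 25)*(-35) + 2*(-16)/(63 - 16)) = sqrt(((3 - 1*(-3)) + 25)*(-35) + 2*(-16)/47) = sqrt(((3 + 3) + 25)*(-35) + 2*(-16)*(1/47)) = sqrt((6 + 25)*(-35) - 32/47) = sqrt(31*(-35) - 32/47) = sqrt(-1085 - 32/47) = sqrt(-51027/47) = I*sqrt(2398269)/47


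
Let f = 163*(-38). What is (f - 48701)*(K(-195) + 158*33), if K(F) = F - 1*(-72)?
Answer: -279470445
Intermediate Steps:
f = -6194
K(F) = 72 + F (K(F) = F + 72 = 72 + F)
(f - 48701)*(K(-195) + 158*33) = (-6194 - 48701)*((72 - 195) + 158*33) = -54895*(-123 + 5214) = -54895*5091 = -279470445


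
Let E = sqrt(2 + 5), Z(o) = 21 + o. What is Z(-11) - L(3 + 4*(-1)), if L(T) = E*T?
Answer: 10 + sqrt(7) ≈ 12.646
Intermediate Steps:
E = sqrt(7) ≈ 2.6458
L(T) = T*sqrt(7) (L(T) = sqrt(7)*T = T*sqrt(7))
Z(-11) - L(3 + 4*(-1)) = (21 - 11) - (3 + 4*(-1))*sqrt(7) = 10 - (3 - 4)*sqrt(7) = 10 - (-1)*sqrt(7) = 10 + sqrt(7)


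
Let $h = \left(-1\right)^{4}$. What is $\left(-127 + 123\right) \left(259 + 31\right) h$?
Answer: $-1160$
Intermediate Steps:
$h = 1$
$\left(-127 + 123\right) \left(259 + 31\right) h = \left(-127 + 123\right) \left(259 + 31\right) 1 = \left(-4\right) 290 \cdot 1 = \left(-1160\right) 1 = -1160$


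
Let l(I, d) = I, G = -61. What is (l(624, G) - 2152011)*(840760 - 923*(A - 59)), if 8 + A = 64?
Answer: -1814757324723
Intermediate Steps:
A = 56 (A = -8 + 64 = 56)
(l(624, G) - 2152011)*(840760 - 923*(A - 59)) = (624 - 2152011)*(840760 - 923*(56 - 59)) = -2151387*(840760 - 923*(-3)) = -2151387*(840760 + 2769) = -2151387*843529 = -1814757324723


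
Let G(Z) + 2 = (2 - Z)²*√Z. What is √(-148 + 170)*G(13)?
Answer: √22*(-2 + 121*√13) ≈ 2036.9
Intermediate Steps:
G(Z) = -2 + √Z*(2 - Z)² (G(Z) = -2 + (2 - Z)²*√Z = -2 + √Z*(2 - Z)²)
√(-148 + 170)*G(13) = √(-148 + 170)*(-2 + √13*(-2 + 13)²) = √22*(-2 + √13*11²) = √22*(-2 + √13*121) = √22*(-2 + 121*√13)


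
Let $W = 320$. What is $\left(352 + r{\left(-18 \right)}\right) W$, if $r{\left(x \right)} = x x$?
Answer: $216320$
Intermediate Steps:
$r{\left(x \right)} = x^{2}$
$\left(352 + r{\left(-18 \right)}\right) W = \left(352 + \left(-18\right)^{2}\right) 320 = \left(352 + 324\right) 320 = 676 \cdot 320 = 216320$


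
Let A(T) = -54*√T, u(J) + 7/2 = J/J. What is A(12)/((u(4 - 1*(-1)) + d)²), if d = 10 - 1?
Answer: -432*√3/169 ≈ -4.4275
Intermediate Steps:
u(J) = -5/2 (u(J) = -7/2 + J/J = -7/2 + 1 = -5/2)
d = 9
A(12)/((u(4 - 1*(-1)) + d)²) = (-108*√3)/((-5/2 + 9)²) = (-108*√3)/((13/2)²) = (-108*√3)/(169/4) = -108*√3*(4/169) = -432*√3/169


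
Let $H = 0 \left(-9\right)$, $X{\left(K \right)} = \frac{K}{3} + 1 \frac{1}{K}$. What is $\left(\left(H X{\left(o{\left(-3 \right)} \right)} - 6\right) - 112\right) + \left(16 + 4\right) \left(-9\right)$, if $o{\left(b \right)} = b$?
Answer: $-298$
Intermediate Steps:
$X{\left(K \right)} = \frac{1}{K} + \frac{K}{3}$ ($X{\left(K \right)} = K \frac{1}{3} + \frac{1}{K} = \frac{K}{3} + \frac{1}{K} = \frac{1}{K} + \frac{K}{3}$)
$H = 0$
$\left(\left(H X{\left(o{\left(-3 \right)} \right)} - 6\right) - 112\right) + \left(16 + 4\right) \left(-9\right) = \left(\left(0 \left(\frac{1}{-3} + \frac{1}{3} \left(-3\right)\right) - 6\right) - 112\right) + \left(16 + 4\right) \left(-9\right) = \left(\left(0 \left(- \frac{1}{3} - 1\right) - 6\right) - 112\right) + 20 \left(-9\right) = \left(\left(0 \left(- \frac{4}{3}\right) - 6\right) - 112\right) - 180 = \left(\left(0 - 6\right) - 112\right) - 180 = \left(-6 - 112\right) - 180 = -118 - 180 = -298$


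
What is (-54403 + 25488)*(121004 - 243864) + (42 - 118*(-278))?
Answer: 3552529746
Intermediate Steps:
(-54403 + 25488)*(121004 - 243864) + (42 - 118*(-278)) = -28915*(-122860) + (42 + 32804) = 3552496900 + 32846 = 3552529746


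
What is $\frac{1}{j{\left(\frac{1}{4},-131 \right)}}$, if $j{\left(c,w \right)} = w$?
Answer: $- \frac{1}{131} \approx -0.0076336$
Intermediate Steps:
$\frac{1}{j{\left(\frac{1}{4},-131 \right)}} = \frac{1}{-131} = - \frac{1}{131}$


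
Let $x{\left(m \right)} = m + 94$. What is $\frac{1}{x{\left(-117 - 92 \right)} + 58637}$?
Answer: $\frac{1}{58522} \approx 1.7088 \cdot 10^{-5}$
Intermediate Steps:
$x{\left(m \right)} = 94 + m$
$\frac{1}{x{\left(-117 - 92 \right)} + 58637} = \frac{1}{\left(94 - 209\right) + 58637} = \frac{1}{-115 + 58637} = \frac{1}{58522}$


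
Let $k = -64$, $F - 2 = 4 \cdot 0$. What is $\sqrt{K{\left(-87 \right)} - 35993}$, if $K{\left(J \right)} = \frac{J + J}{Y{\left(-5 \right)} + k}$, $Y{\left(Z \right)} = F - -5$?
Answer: $\frac{i \sqrt{12992371}}{19} \approx 189.71 i$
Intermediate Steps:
$F = 2$ ($F = 2 + 4 \cdot 0 = 2 + 0 = 2$)
$Y{\left(Z \right)} = 7$ ($Y{\left(Z \right)} = 2 - -5 = 2 + 5 = 7$)
$K{\left(J \right)} = - \frac{2 J}{57}$ ($K{\left(J \right)} = \frac{J + J}{7 - 64} = \frac{2 J}{-57} = 2 J \left(- \frac{1}{57}\right) = - \frac{2 J}{57}$)
$\sqrt{K{\left(-87 \right)} - 35993} = \sqrt{\left(- \frac{2}{57}\right) \left(-87\right) - 35993} = \sqrt{\frac{58}{19} - 35993} = \sqrt{- \frac{683809}{19}} = \frac{i \sqrt{12992371}}{19}$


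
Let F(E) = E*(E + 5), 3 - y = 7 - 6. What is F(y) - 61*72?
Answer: -4378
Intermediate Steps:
y = 2 (y = 3 - (7 - 6) = 3 - 1*1 = 3 - 1 = 2)
F(E) = E*(5 + E)
F(y) - 61*72 = 2*(5 + 2) - 61*72 = 2*7 - 4392 = 14 - 4392 = -4378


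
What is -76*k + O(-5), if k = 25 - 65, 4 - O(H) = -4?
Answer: 3048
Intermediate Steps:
O(H) = 8 (O(H) = 4 - 1*(-4) = 4 + 4 = 8)
k = -40
-76*k + O(-5) = -76*(-40) + 8 = 3040 + 8 = 3048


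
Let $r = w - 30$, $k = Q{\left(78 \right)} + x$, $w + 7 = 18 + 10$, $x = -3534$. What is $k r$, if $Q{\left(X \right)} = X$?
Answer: $31104$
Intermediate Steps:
$w = 21$ ($w = -7 + \left(18 + 10\right) = -7 + 28 = 21$)
$k = -3456$ ($k = 78 - 3534 = -3456$)
$r = -9$ ($r = 21 - 30 = -9$)
$k r = \left(-3456\right) \left(-9\right) = 31104$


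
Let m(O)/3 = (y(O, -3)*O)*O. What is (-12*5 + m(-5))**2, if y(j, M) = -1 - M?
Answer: 8100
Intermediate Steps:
m(O) = 6*O**2 (m(O) = 3*(((-1 - 1*(-3))*O)*O) = 3*(((-1 + 3)*O)*O) = 3*((2*O)*O) = 3*(2*O**2) = 6*O**2)
(-12*5 + m(-5))**2 = (-12*5 + 6*(-5)**2)**2 = (-60 + 6*25)**2 = (-60 + 150)**2 = 90**2 = 8100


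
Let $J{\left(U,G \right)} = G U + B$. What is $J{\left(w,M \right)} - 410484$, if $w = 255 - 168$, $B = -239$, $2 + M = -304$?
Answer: $-437345$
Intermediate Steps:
$M = -306$ ($M = -2 - 304 = -306$)
$w = 87$ ($w = 255 - 168 = 87$)
$J{\left(U,G \right)} = -239 + G U$ ($J{\left(U,G \right)} = G U - 239 = -239 + G U$)
$J{\left(w,M \right)} - 410484 = \left(-239 - 26622\right) - 410484 = -26861 - 410484 = -437345$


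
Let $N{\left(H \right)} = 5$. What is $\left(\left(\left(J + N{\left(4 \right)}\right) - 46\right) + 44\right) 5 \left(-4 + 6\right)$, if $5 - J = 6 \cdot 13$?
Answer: $-700$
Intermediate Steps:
$J = -73$ ($J = 5 - 6 \cdot 13 = 5 - 78 = -73$)
$\left(\left(\left(J + N{\left(4 \right)}\right) - 46\right) + 44\right) 5 \left(-4 + 6\right) = \left(\left(\left(-73 + 5\right) - 46\right) + 44\right) 5 \left(-4 + 6\right) = \left(\left(-68 - 46\right) + 44\right) 5 \cdot 2 = \left(-114 + 44\right) 10 = \left(-70\right) 10 = -700$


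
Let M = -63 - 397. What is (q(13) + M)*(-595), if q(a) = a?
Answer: 265965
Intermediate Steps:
M = -460
(q(13) + M)*(-595) = (13 - 460)*(-595) = -447*(-595) = 265965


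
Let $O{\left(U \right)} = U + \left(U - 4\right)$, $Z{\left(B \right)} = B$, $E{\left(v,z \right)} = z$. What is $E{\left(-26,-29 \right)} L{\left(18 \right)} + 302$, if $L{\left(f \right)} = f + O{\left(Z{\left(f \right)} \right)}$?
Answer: $-1148$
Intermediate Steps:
$O{\left(U \right)} = -4 + 2 U$ ($O{\left(U \right)} = U + \left(U - 4\right) = U + \left(-4 + U\right) = -4 + 2 U$)
$L{\left(f \right)} = -4 + 3 f$ ($L{\left(f \right)} = f + \left(-4 + 2 f\right) = -4 + 3 f$)
$E{\left(-26,-29 \right)} L{\left(18 \right)} + 302 = - 29 \left(-4 + 3 \cdot 18\right) + 302 = - 29 \left(-4 + 54\right) + 302 = \left(-29\right) 50 + 302 = -1450 + 302 = -1148$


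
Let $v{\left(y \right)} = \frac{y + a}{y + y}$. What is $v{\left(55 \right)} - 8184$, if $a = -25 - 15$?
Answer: $- \frac{180045}{22} \approx -8183.9$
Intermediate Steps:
$a = -40$
$v{\left(y \right)} = \frac{-40 + y}{2 y}$ ($v{\left(y \right)} = \frac{y - 40}{y + y} = \frac{-40 + y}{2 y}$)
$v{\left(55 \right)} - 8184 = \frac{-40 + 55}{2 \cdot 55} - 8184 = \frac{1}{2} \cdot \frac{1}{55} \cdot 15 - 8184 = \frac{3}{22} - 8184 = - \frac{180045}{22}$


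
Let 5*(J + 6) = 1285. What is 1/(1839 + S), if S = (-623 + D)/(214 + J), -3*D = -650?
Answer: 1395/2564186 ≈ 0.00054403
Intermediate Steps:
J = 251 (J = -6 + (⅕)*1285 = -6 + 257 = 251)
D = 650/3 (D = -⅓*(-650) = 650/3 ≈ 216.67)
S = -1219/1395 (S = (-623 + 650/3)/(214 + 251) = -1219/3/465 = -1219/3*1/465 = -1219/1395 ≈ -0.87383)
1/(1839 + S) = 1/(1839 - 1219/1395) = 1/(2564186/1395) = 1395/2564186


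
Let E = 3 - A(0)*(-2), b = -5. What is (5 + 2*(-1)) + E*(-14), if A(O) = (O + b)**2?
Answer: -739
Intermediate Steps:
A(O) = (-5 + O)**2 (A(O) = (O - 5)**2 = (-5 + O)**2)
E = 53 (E = 3 - (-5 + 0)**2*(-2) = 3 - (-5)**2*(-2) = 3 - 25*(-2) = 3 - 1*(-50) = 3 + 50 = 53)
(5 + 2*(-1)) + E*(-14) = (5 + 2*(-1)) + 53*(-14) = (5 - 2) - 742 = 3 - 742 = -739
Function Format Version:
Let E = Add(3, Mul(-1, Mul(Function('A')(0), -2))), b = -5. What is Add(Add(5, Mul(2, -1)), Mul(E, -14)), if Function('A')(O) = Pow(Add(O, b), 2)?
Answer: -739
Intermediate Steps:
Function('A')(O) = Pow(Add(-5, O), 2) (Function('A')(O) = Pow(Add(O, -5), 2) = Pow(Add(-5, O), 2))
E = 53 (E = Add(3, Mul(-1, Mul(Pow(Add(-5, 0), 2), -2))) = Add(3, Mul(-1, Mul(Pow(-5, 2), -2))) = Add(3, Mul(-1, Mul(25, -2))) = Add(3, Mul(-1, -50)) = Add(3, 50) = 53)
Add(Add(5, Mul(2, -1)), Mul(E, -14)) = Add(Add(5, Mul(2, -1)), Mul(53, -14)) = Add(Add(5, -2), -742) = Add(3, -742) = -739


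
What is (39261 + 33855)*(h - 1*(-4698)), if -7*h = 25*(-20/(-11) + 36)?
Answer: 25689014136/77 ≈ 3.3362e+8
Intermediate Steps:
h = -10400/77 (h = -25*(-20/(-11) + 36)/7 = -25*(-20*(-1/11) + 36)/7 = -25*(20/11 + 36)/7 = -25*416/(7*11) = -1/7*10400/11 = -10400/77 ≈ -135.06)
(39261 + 33855)*(h - 1*(-4698)) = (39261 + 33855)*(-10400/77 - 1*(-4698)) = 73116*(-10400/77 + 4698) = 73116*(351346/77) = 25689014136/77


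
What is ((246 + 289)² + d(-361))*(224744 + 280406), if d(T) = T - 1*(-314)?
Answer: 144562816700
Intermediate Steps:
d(T) = 314 + T (d(T) = T + 314 = 314 + T)
((246 + 289)² + d(-361))*(224744 + 280406) = ((246 + 289)² + (314 - 361))*(224744 + 280406) = (535² - 47)*505150 = (286225 - 47)*505150 = 286178*505150 = 144562816700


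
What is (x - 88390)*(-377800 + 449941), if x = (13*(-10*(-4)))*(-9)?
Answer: -6714162870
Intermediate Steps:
x = -4680 (x = (13*40)*(-9) = 520*(-9) = -4680)
(x - 88390)*(-377800 + 449941) = (-4680 - 88390)*(-377800 + 449941) = -93070*72141 = -6714162870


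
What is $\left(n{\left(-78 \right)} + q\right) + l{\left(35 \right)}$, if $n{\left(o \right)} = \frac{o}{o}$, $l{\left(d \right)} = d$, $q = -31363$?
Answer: $-31327$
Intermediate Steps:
$n{\left(o \right)} = 1$
$\left(n{\left(-78 \right)} + q\right) + l{\left(35 \right)} = \left(1 - 31363\right) + 35 = -31362 + 35 = -31327$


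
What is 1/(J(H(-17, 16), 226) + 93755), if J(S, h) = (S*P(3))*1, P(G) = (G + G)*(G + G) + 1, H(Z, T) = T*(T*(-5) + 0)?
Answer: 1/46395 ≈ 2.1554e-5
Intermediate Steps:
H(Z, T) = -5*T² (H(Z, T) = T*(-5*T + 0) = T*(-5*T) = -5*T²)
P(G) = 1 + 4*G² (P(G) = (2*G)*(2*G) + 1 = 4*G² + 1 = 1 + 4*G²)
J(S, h) = 37*S (J(S, h) = (S*(1 + 4*3²))*1 = (S*(1 + 4*9))*1 = (S*(1 + 36))*1 = (S*37)*1 = (37*S)*1 = 37*S)
1/(J(H(-17, 16), 226) + 93755) = 1/(37*(-5*16²) + 93755) = 1/(37*(-5*256) + 93755) = 1/(37*(-1280) + 93755) = 1/(-47360 + 93755) = 1/46395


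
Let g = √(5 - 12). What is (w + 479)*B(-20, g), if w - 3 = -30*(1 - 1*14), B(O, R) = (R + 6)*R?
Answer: -6104 + 5232*I*√7 ≈ -6104.0 + 13843.0*I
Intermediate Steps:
g = I*√7 (g = √(-7) = I*√7 ≈ 2.6458*I)
B(O, R) = R*(6 + R) (B(O, R) = (6 + R)*R = R*(6 + R))
w = 393 (w = 3 - 30*(1 - 1*14) = 3 - 30*(1 - 14) = 3 - 30*(-13) = 3 + 390 = 393)
(w + 479)*B(-20, g) = (393 + 479)*((I*√7)*(6 + I*√7)) = 872*(I*√7*(6 + I*√7)) = 872*I*√7*(6 + I*√7)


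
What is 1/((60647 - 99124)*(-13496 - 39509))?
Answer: 1/2039473385 ≈ 4.9032e-10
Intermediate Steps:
1/((60647 - 99124)*(-13496 - 39509)) = 1/(-38477*(-53005)) = -1/38477*(-1/53005) = 1/2039473385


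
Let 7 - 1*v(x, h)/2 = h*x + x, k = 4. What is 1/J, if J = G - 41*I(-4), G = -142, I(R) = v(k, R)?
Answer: -1/1700 ≈ -0.00058824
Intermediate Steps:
v(x, h) = 14 - 2*x - 2*h*x (v(x, h) = 14 - 2*(h*x + x) = 14 - 2*(x + h*x) = 14 + (-2*x - 2*h*x) = 14 - 2*x - 2*h*x)
I(R) = 6 - 8*R (I(R) = 14 - 2*4 - 2*R*4 = 14 - 8 - 8*R = 6 - 8*R)
J = -1700 (J = -142 - 41*(6 - 8*(-4)) = -142 - 41*(6 + 32) = -142 - 41*38 = -142 - 1558 = -1700)
1/J = 1/(-1700) = -1/1700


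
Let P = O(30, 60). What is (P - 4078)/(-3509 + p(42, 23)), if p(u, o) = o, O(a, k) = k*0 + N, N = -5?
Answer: 1361/1162 ≈ 1.1713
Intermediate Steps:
O(a, k) = -5 (O(a, k) = k*0 - 5 = 0 - 5 = -5)
P = -5
(P - 4078)/(-3509 + p(42, 23)) = (-5 - 4078)/(-3509 + 23) = -4083/(-3486) = -4083*(-1/3486) = 1361/1162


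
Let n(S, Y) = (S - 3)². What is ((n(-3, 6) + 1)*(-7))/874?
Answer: -259/874 ≈ -0.29634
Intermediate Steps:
n(S, Y) = (-3 + S)²
((n(-3, 6) + 1)*(-7))/874 = (((-3 - 3)² + 1)*(-7))/874 = (((-6)² + 1)*(-7))*(1/874) = ((36 + 1)*(-7))*(1/874) = (37*(-7))*(1/874) = -259*1/874 = -259/874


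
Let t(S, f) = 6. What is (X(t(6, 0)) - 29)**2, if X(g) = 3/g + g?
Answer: 2025/4 ≈ 506.25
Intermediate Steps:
X(g) = g + 3/g
(X(t(6, 0)) - 29)**2 = ((6 + 3/6) - 29)**2 = ((6 + 3*(1/6)) - 29)**2 = ((6 + 1/2) - 29)**2 = (13/2 - 29)**2 = (-45/2)**2 = 2025/4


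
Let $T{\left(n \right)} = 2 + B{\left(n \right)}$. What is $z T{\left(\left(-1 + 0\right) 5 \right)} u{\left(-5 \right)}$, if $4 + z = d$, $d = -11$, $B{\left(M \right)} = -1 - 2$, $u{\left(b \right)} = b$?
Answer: $-75$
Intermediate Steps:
$B{\left(M \right)} = -3$
$z = -15$ ($z = -4 - 11 = -15$)
$T{\left(n \right)} = -1$ ($T{\left(n \right)} = 2 - 3 = -1$)
$z T{\left(\left(-1 + 0\right) 5 \right)} u{\left(-5 \right)} = \left(-15\right) \left(-1\right) \left(-5\right) = 15 \left(-5\right) = -75$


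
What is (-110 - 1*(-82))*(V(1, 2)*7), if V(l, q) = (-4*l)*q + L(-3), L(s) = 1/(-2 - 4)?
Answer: 4802/3 ≈ 1600.7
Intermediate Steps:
L(s) = -⅙ (L(s) = 1/(-6) = -⅙)
V(l, q) = -⅙ - 4*l*q (V(l, q) = (-4*l)*q - ⅙ = -4*l*q - ⅙ = -⅙ - 4*l*q)
(-110 - 1*(-82))*(V(1, 2)*7) = (-110 - 1*(-82))*((-⅙ - 4*1*2)*7) = (-110 + 82)*((-⅙ - 8)*7) = -(-686)*7/3 = -28*(-343/6) = 4802/3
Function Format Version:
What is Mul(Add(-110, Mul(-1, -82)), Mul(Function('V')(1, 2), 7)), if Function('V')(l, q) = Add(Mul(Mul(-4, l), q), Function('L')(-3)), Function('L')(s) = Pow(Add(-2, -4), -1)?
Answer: Rational(4802, 3) ≈ 1600.7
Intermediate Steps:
Function('L')(s) = Rational(-1, 6) (Function('L')(s) = Pow(-6, -1) = Rational(-1, 6))
Function('V')(l, q) = Add(Rational(-1, 6), Mul(-4, l, q)) (Function('V')(l, q) = Add(Mul(Mul(-4, l), q), Rational(-1, 6)) = Add(Mul(-4, l, q), Rational(-1, 6)) = Add(Rational(-1, 6), Mul(-4, l, q)))
Mul(Add(-110, Mul(-1, -82)), Mul(Function('V')(1, 2), 7)) = Mul(Add(-110, Mul(-1, -82)), Mul(Add(Rational(-1, 6), Mul(-4, 1, 2)), 7)) = Mul(Add(-110, 82), Mul(Add(Rational(-1, 6), -8), 7)) = Mul(-28, Mul(Rational(-49, 6), 7)) = Mul(-28, Rational(-343, 6)) = Rational(4802, 3)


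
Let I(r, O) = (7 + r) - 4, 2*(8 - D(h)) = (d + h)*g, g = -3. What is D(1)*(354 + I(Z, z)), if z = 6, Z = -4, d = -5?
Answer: 706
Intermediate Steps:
D(h) = ½ + 3*h/2 (D(h) = 8 - (-5 + h)*(-3)/2 = 8 - (15 - 3*h)/2 = 8 + (-15/2 + 3*h/2) = ½ + 3*h/2)
I(r, O) = 3 + r
D(1)*(354 + I(Z, z)) = (½ + (3/2)*1)*(354 + (3 - 4)) = (½ + 3/2)*(354 - 1) = 2*353 = 706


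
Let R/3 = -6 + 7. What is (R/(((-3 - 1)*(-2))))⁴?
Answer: 81/4096 ≈ 0.019775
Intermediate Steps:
R = 3 (R = 3*(-6 + 7) = 3*1 = 3)
(R/(((-3 - 1)*(-2))))⁴ = (3/(((-3 - 1)*(-2))))⁴ = (3/((-4*(-2))))⁴ = (3/8)⁴ = 81/4096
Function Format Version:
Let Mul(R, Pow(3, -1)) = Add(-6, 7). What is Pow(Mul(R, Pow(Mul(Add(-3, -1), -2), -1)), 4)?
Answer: Rational(81, 4096) ≈ 0.019775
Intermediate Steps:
R = 3 (R = Mul(3, Add(-6, 7)) = Mul(3, 1) = 3)
Pow(Mul(R, Pow(Mul(Add(-3, -1), -2), -1)), 4) = Pow(Mul(3, Pow(Mul(Add(-3, -1), -2), -1)), 4) = Pow(Mul(3, Pow(Mul(-4, -2), -1)), 4) = Pow(Mul(3, Pow(8, -1)), 4) = Pow(Mul(3, Rational(1, 8)), 4) = Pow(Rational(3, 8), 4) = Rational(81, 4096)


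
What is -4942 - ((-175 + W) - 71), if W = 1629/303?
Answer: -474839/101 ≈ -4701.4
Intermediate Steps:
W = 543/101 (W = 1629*(1/303) = 543/101 ≈ 5.3762)
-4942 - ((-175 + W) - 71) = -4942 - ((-175 + 543/101) - 71) = -4942 - (-17132/101 - 71) = -4942 - 1*(-24303/101) = -4942 + 24303/101 = -474839/101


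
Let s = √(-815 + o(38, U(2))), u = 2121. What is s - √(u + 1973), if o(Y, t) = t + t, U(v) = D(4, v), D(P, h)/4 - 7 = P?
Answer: -√4094 + I*√727 ≈ -63.984 + 26.963*I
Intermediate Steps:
D(P, h) = 28 + 4*P
U(v) = 44 (U(v) = 28 + 4*4 = 28 + 16 = 44)
o(Y, t) = 2*t
s = I*√727 (s = √(-815 + 2*44) = √(-815 + 88) = √(-727) = I*√727 ≈ 26.963*I)
s - √(u + 1973) = I*√727 - √(2121 + 1973) = I*√727 - √4094 = -√4094 + I*√727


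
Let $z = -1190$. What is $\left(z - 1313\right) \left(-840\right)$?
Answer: $2102520$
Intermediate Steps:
$\left(z - 1313\right) \left(-840\right) = \left(-1190 - 1313\right) \left(-840\right) = \left(-2503\right) \left(-840\right) = 2102520$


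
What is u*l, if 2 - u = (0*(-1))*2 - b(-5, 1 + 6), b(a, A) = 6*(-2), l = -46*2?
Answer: 920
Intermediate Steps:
l = -92
b(a, A) = -12
u = -10 (u = 2 - ((0*(-1))*2 - 1*(-12)) = 2 - (0*2 + 12) = 2 - (0 + 12) = 2 - 1*12 = 2 - 12 = -10)
u*l = -10*(-92) = 920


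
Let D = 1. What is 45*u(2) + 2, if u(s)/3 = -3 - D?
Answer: -538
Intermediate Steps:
u(s) = -12 (u(s) = 3*(-3 - 1*1) = 3*(-3 - 1) = 3*(-4) = -12)
45*u(2) + 2 = 45*(-12) + 2 = -540 + 2 = -538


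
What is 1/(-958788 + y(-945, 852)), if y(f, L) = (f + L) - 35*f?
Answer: -1/925806 ≈ -1.0801e-6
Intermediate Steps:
y(f, L) = L - 34*f (y(f, L) = (L + f) - 35*f = L - 34*f)
1/(-958788 + y(-945, 852)) = 1/(-958788 + (852 - 34*(-945))) = 1/(-958788 + (852 + 32130)) = 1/(-958788 + 32982) = 1/(-925806) = -1/925806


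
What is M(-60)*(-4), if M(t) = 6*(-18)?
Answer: 432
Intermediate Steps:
M(t) = -108
M(-60)*(-4) = -108*(-4) = 432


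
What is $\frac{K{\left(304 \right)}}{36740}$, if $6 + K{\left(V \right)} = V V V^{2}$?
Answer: $\frac{854071705}{3674} \approx 2.3246 \cdot 10^{5}$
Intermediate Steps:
$K{\left(V \right)} = -6 + V^{4}$ ($K{\left(V \right)} = -6 + V V V^{2} = -6 + V^{2} V^{2} = -6 + V^{4}$)
$\frac{K{\left(304 \right)}}{36740} = \frac{-6 + 304^{4}}{36740} = \left(-6 + 8540717056\right) \frac{1}{36740} = 8540717050 \cdot \frac{1}{36740} = \frac{854071705}{3674}$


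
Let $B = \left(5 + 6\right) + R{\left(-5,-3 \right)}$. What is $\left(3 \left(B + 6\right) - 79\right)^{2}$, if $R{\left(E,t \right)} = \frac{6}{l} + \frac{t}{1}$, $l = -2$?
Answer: $2116$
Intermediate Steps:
$R{\left(E,t \right)} = -3 + t$ ($R{\left(E,t \right)} = \frac{6}{-2} + \frac{t}{1} = 6 \left(- \frac{1}{2}\right) + t 1 = -3 + t$)
$B = 5$ ($B = \left(5 + 6\right) - 6 = 11 - 6 = 5$)
$\left(3 \left(B + 6\right) - 79\right)^{2} = \left(3 \left(5 + 6\right) - 79\right)^{2} = \left(3 \cdot 11 - 79\right)^{2} = \left(33 - 79\right)^{2} = \left(-46\right)^{2} = 2116$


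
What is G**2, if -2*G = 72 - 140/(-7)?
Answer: 2116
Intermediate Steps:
G = -46 (G = -(72 - 140/(-7))/2 = -(72 - 140*(-1)/7)/2 = -(72 - 1*(-20))/2 = -(72 + 20)/2 = -1/2*92 = -46)
G**2 = (-46)**2 = 2116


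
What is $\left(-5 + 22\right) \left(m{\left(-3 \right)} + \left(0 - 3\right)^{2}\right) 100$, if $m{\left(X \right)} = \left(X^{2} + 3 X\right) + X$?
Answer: $10200$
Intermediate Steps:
$m{\left(X \right)} = X^{2} + 4 X$
$\left(-5 + 22\right) \left(m{\left(-3 \right)} + \left(0 - 3\right)^{2}\right) 100 = \left(-5 + 22\right) \left(- 3 \left(4 - 3\right) + \left(0 - 3\right)^{2}\right) 100 = 17 \left(\left(-3\right) 1 + \left(-3\right)^{2}\right) 100 = 17 \left(-3 + 9\right) 100 = 17 \cdot 6 \cdot 100 = 102 \cdot 100 = 10200$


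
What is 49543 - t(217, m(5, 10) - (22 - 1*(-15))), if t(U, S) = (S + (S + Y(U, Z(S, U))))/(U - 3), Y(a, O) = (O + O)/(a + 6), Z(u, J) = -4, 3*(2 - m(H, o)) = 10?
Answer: 3546462226/71583 ≈ 49543.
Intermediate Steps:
m(H, o) = -4/3 (m(H, o) = 2 - 1/3*10 = 2 - 10/3 = -4/3)
Y(a, O) = 2*O/(6 + a) (Y(a, O) = (2*O)/(6 + a) = 2*O/(6 + a))
t(U, S) = (-8/(6 + U) + 2*S)/(-3 + U) (t(U, S) = (S + (S + 2*(-4)/(6 + U)))/(U - 3) = (S + (S - 8/(6 + U)))/(-3 + U) = (-8/(6 + U) + 2*S)/(-3 + U))
49543 - t(217, m(5, 10) - (22 - 1*(-15))) = 49543 - 2*(-4 + (-4/3 - (22 - 1*(-15)))*(6 + 217))/((-3 + 217)*(6 + 217)) = 49543 - 2*(-4 + (-4/3 - (22 + 15))*223)/(214*223) = 49543 - 2*(-4 + (-4/3 - 1*37)*223)/(214*223) = 49543 - 2*(-4 + (-4/3 - 37)*223)/(214*223) = 49543 - 2*(-4 - 115/3*223)/(214*223) = 49543 - 2*(-4 - 25645/3)/(214*223) = 49543 - 2*(-25657)/(214*223*3) = 49543 - 1*(-25657/71583) = 49543 + 25657/71583 = 3546462226/71583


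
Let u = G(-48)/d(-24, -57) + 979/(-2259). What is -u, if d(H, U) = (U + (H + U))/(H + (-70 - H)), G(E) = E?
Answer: 1287557/51957 ≈ 24.781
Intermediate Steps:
d(H, U) = -U/35 - H/70 (d(H, U) = (H + 2*U)/(-70) = (H + 2*U)*(-1/70) = -U/35 - H/70)
u = -1287557/51957 (u = -48/(-1/35*(-57) - 1/70*(-24)) + 979/(-2259) = -48/(57/35 + 12/35) + 979*(-1/2259) = -48/69/35 - 979/2259 = -48*35/69 - 979/2259 = -560/23 - 979/2259 = -1287557/51957 ≈ -24.781)
-u = -1*(-1287557/51957) = 1287557/51957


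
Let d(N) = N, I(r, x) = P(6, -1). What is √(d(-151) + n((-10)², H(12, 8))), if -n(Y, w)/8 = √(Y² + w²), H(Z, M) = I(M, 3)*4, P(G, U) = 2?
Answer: √(-151 - 32*√629) ≈ 30.88*I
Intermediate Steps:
I(r, x) = 2
H(Z, M) = 8 (H(Z, M) = 2*4 = 8)
n(Y, w) = -8*√(Y² + w²)
√(d(-151) + n((-10)², H(12, 8))) = √(-151 - 8*√(((-10)²)² + 8²)) = √(-151 - 8*√(100² + 64)) = √(-151 - 8*√(10000 + 64)) = √(-151 - 32*√629)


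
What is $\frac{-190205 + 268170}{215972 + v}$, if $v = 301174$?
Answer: $\frac{77965}{517146} \approx 0.15076$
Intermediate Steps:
$\frac{-190205 + 268170}{215972 + v} = \frac{-190205 + 268170}{215972 + 301174} = \frac{77965}{517146}$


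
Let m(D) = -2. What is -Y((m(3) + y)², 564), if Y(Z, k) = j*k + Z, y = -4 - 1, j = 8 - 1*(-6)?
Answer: -7945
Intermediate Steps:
j = 14 (j = 8 + 6 = 14)
y = -5
Y(Z, k) = Z + 14*k (Y(Z, k) = 14*k + Z = Z + 14*k)
-Y((m(3) + y)², 564) = -((-2 - 5)² + 14*564) = -((-7)² + 7896) = -(49 + 7896) = -1*7945 = -7945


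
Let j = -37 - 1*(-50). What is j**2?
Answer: 169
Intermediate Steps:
j = 13 (j = -37 + 50 = 13)
j**2 = 13**2 = 169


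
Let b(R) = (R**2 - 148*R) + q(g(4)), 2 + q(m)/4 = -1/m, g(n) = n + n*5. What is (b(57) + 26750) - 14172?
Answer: 44297/6 ≈ 7382.8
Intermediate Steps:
g(n) = 6*n (g(n) = n + 5*n = 6*n)
q(m) = -8 - 4/m (q(m) = -8 + 4*(-1/m) = -8 - 4/m)
b(R) = -49/6 + R**2 - 148*R (b(R) = (R**2 - 148*R) + (-8 - 4/(6*4)) = (R**2 - 148*R) + (-8 - 4/24) = (R**2 - 148*R) + (-8 - 4*1/24) = (R**2 - 148*R) + (-8 - 1/6) = (R**2 - 148*R) - 49/6 = -49/6 + R**2 - 148*R)
(b(57) + 26750) - 14172 = ((-49/6 + 57**2 - 148*57) + 26750) - 14172 = ((-49/6 + 3249 - 8436) + 26750) - 14172 = (-31171/6 + 26750) - 14172 = 129329/6 - 14172 = 44297/6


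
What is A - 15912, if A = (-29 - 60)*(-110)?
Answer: -6122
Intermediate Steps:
A = 9790 (A = -89*(-110) = 9790)
A - 15912 = 9790 - 15912 = -6122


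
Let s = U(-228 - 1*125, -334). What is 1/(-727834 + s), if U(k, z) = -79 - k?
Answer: -1/727560 ≈ -1.3745e-6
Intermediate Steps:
s = 274 (s = -79 - (-228 - 1*125) = -79 - (-228 - 125) = -79 - 1*(-353) = -79 + 353 = 274)
1/(-727834 + s) = 1/(-727834 + 274) = 1/(-727560) = -1/727560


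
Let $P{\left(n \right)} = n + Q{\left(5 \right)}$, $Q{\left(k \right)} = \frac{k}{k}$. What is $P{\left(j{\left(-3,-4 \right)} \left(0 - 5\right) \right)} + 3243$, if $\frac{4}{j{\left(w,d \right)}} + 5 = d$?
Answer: $\frac{29216}{9} \approx 3246.2$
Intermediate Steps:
$j{\left(w,d \right)} = \frac{4}{-5 + d}$
$Q{\left(k \right)} = 1$
$P{\left(n \right)} = 1 + n$ ($P{\left(n \right)} = n + 1 = 1 + n$)
$P{\left(j{\left(-3,-4 \right)} \left(0 - 5\right) \right)} + 3243 = \left(1 + \frac{4}{-5 - 4} \left(0 - 5\right)\right) + 3243 = \left(1 + \frac{4}{-9} \left(-5\right)\right) + 3243 = \left(1 + 4 \left(- \frac{1}{9}\right) \left(-5\right)\right) + 3243 = \left(1 - - \frac{20}{9}\right) + 3243 = \left(1 + \frac{20}{9}\right) + 3243 = \frac{29}{9} + 3243 = \frac{29216}{9}$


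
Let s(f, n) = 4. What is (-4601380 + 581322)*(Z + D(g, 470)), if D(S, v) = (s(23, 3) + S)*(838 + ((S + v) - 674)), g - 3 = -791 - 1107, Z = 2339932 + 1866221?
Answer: -26495012340832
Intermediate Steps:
Z = 4206153
g = -1895 (g = 3 + (-791 - 1107) = 3 - 1898 = -1895)
D(S, v) = (4 + S)*(164 + S + v) (D(S, v) = (4 + S)*(838 + ((S + v) - 674)) = (4 + S)*(838 + (-674 + S + v)) = (4 + S)*(164 + S + v))
(-4601380 + 581322)*(Z + D(g, 470)) = (-4601380 + 581322)*(4206153 + (656 + (-1895)² + 4*470 + 168*(-1895) - 1895*470)) = -4020058*(4206153 + (656 + 3591025 + 1880 - 318360 - 890650)) = -4020058*(4206153 + 2384551) = -4020058*6590704 = -26495012340832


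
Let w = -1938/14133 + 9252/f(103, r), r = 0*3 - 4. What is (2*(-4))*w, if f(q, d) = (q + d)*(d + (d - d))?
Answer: 9742664/51821 ≈ 188.01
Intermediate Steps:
r = -4 (r = 0 - 4 = -4)
f(q, d) = d*(d + q) (f(q, d) = (d + q)*(d + 0) = (d + q)*d = d*(d + q))
w = -1217833/51821 (w = -1938/14133 + 9252/((-4*(-4 + 103))) = -1938*1/14133 + 9252/((-4*99)) = -646/4711 + 9252/(-396) = -646/4711 + 9252*(-1/396) = -646/4711 - 257/11 = -1217833/51821 ≈ -23.501)
(2*(-4))*w = (2*(-4))*(-1217833/51821) = -8*(-1217833/51821) = 9742664/51821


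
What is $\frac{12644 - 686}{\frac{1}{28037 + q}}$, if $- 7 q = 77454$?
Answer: $\frac{1420670190}{7} \approx 2.0295 \cdot 10^{8}$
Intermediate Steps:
$q = - \frac{77454}{7}$ ($q = \left(- \frac{1}{7}\right) 77454 = - \frac{77454}{7} \approx -11065.0$)
$\frac{12644 - 686}{\frac{1}{28037 + q}} = \frac{12644 - 686}{\frac{1}{28037 - \frac{77454}{7}}} = \frac{12644 + \left(1476 - 2162\right)}{\frac{1}{\frac{118805}{7}}} = \frac{12644 - 686}{\frac{7}{118805}} = 11958 \cdot \frac{118805}{7} = \frac{1420670190}{7}$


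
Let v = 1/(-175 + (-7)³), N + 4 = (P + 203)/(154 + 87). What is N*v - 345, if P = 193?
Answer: -21534271/62419 ≈ -345.00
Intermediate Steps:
N = -568/241 (N = -4 + (193 + 203)/(154 + 87) = -4 + 396/241 = -568/241 ≈ -2.3568)
v = -1/518 (v = 1/(-175 - 343) = 1/(-518) = -1/518 ≈ -0.0019305)
N*v - 345 = -568/241*(-1/518) - 345 = 284/62419 - 345 = -21534271/62419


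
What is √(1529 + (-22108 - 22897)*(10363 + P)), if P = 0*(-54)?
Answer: 19*I*√1291926 ≈ 21596.0*I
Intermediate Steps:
P = 0
√(1529 + (-22108 - 22897)*(10363 + P)) = √(1529 + (-22108 - 22897)*(10363 + 0)) = √(1529 - 45005*10363) = √(1529 - 466386815) = √(-466385286) = 19*I*√1291926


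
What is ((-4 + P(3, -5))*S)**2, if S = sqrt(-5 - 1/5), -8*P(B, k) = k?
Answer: -9477/160 ≈ -59.231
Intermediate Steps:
P(B, k) = -k/8
S = I*sqrt(130)/5 (S = sqrt(-5 - 1*1/5) = sqrt(-5 - 1/5) = sqrt(-26/5) = I*sqrt(130)/5 ≈ 2.2803*I)
((-4 + P(3, -5))*S)**2 = ((-4 - 1/8*(-5))*(I*sqrt(130)/5))**2 = ((-4 + 5/8)*(I*sqrt(130)/5))**2 = (-27*I*sqrt(130)/40)**2 = -9477/160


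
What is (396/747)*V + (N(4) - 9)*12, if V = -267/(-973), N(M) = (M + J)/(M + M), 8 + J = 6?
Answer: -8467947/80759 ≈ -104.85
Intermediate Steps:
J = -2 (J = -8 + 6 = -2)
N(M) = (-2 + M)/(2*M) (N(M) = (M - 2)/(M + M) = (-2 + M)/((2*M)) = (-2 + M)*(1/(2*M)) = (-2 + M)/(2*M))
V = 267/973 (V = -267*(-1/973) = 267/973 ≈ 0.27441)
(396/747)*V + (N(4) - 9)*12 = (396/747)*(267/973) + ((½)*(-2 + 4)/4 - 9)*12 = (396*(1/747))*(267/973) + ((½)*(¼)*2 - 9)*12 = (44/83)*(267/973) + (¼ - 9)*12 = 11748/80759 - 35/4*12 = 11748/80759 - 105 = -8467947/80759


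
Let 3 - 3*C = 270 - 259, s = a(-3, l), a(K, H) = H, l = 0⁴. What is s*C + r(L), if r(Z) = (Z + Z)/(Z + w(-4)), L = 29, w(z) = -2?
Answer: 58/27 ≈ 2.1481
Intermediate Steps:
l = 0
s = 0
r(Z) = 2*Z/(-2 + Z) (r(Z) = (Z + Z)/(Z - 2) = (2*Z)/(-2 + Z) = 2*Z/(-2 + Z))
C = -8/3 (C = 1 - (270 - 259)/3 = 1 - ⅓*11 = 1 - 11/3 = -8/3 ≈ -2.6667)
s*C + r(L) = 0*(-8/3) + 2*29/(-2 + 29) = 0 + 2*29/27 = 0 + 2*29*(1/27) = 0 + 58/27 = 58/27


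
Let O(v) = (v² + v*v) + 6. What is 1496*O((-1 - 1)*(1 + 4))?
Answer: 308176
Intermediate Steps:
O(v) = 6 + 2*v² (O(v) = (v² + v²) + 6 = 2*v² + 6 = 6 + 2*v²)
1496*O((-1 - 1)*(1 + 4)) = 1496*(6 + 2*((-1 - 1)*(1 + 4))²) = 1496*(6 + 2*(-2*5)²) = 1496*(6 + 2*(-10)²) = 1496*(6 + 2*100) = 1496*(6 + 200) = 1496*206 = 308176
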